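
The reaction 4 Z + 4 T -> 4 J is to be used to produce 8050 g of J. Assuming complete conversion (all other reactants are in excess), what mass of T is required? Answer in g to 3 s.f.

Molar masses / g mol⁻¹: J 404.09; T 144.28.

n(J) = 8050 / 404.09 = 19.92 mol
n(T) = (4/4) × 19.92 = 19.92 mol
mass = 19.92 × 144.28 = 2874 g

2870 g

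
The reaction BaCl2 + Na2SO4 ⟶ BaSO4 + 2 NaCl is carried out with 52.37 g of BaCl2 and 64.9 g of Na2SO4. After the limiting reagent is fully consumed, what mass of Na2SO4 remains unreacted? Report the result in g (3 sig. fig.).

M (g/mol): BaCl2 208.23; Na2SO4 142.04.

29.2 g

n(BaCl2) = 52.37 / 208.23 = 0.2515 mol
n(Na2SO4) = 64.90 / 142.04 = 0.4569 mol
n/ν → BaCl2: 0.2515, Na2SO4: 0.4569; BaCl2 is limiting.
Na2SO4 consumed = (1/1) × 0.2515 = 0.2515 mol
Na2SO4 remaining = 0.4569 − 0.2515 = 0.2054 mol
mass = 0.2054 × 142.04 = 29.18 g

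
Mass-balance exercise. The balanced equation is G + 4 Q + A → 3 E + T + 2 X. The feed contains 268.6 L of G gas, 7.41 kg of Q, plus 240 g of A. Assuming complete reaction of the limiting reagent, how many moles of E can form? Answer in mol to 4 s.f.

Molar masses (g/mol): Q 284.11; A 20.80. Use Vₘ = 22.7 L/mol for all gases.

n(G) = 268.6 / 22.7 = 11.83 mol
n(Q) = 7.410×1000 / 284.11 = 26.08 mol
n(A) = 240.0 / 20.80 = 11.54 mol
n/ν for G = 11.83/1 = 11.83
n/ν for Q = 26.08/4 = 6.520
n/ν for A = 11.54/1 = 11.54
Smallest n/ν is Q → limiting reagent.
n(E) = (3/4) × 26.08 = 19.56 mol

19.56 mol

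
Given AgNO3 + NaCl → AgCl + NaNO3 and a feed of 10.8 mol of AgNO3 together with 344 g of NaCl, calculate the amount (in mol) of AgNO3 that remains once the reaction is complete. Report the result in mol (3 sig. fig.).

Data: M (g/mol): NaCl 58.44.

4.91 mol

n(AgNO3) = 10.80 mol
n(NaCl) = 344.0 / 58.44 = 5.886 mol
n/ν → AgNO3: 10.80, NaCl: 5.886; NaCl is limiting.
AgNO3 consumed = (1/1) × 5.886 = 5.886 mol
AgNO3 remaining = 10.80 − 5.886 = 4.914 mol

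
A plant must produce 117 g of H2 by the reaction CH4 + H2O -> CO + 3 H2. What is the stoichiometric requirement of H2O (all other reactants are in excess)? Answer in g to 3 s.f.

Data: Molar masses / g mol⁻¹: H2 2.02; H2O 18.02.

n(H2) = 117 / 2.02 = 57.92 mol
n(H2O) = (1/3) × 57.92 = 19.31 mol
mass = 19.31 × 18.02 = 348.0 g

348 g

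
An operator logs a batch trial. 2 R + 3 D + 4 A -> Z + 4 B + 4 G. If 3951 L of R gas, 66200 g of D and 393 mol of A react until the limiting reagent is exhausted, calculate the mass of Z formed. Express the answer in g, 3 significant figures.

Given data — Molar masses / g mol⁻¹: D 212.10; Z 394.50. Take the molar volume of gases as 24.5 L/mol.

n(R) = 3951 / 24.5 = 161.3 mol
n(D) = 66200 / 212.10 = 312.1 mol
n(A) = 393.0 mol
n/ν → R: 80.65, D: 104.0, A: 98.25; R is limiting.
n(Z) = (1/2) × 161.3 = 80.65 mol
mass = 80.65 × 394.50 = 31820 g

31800 g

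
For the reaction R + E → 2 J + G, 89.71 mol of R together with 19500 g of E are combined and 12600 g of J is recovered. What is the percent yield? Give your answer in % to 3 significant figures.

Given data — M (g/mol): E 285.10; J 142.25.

n(R) = 89.71 mol
n(E) = 19500 / 285.10 = 68.40 mol
n/ν for R = 89.71/1 = 89.71
n/ν for E = 68.40/1 = 68.40
Smallest n/ν is E → limiting reagent.
theoretical n(J) = (2/1) × 68.40 = 136.8 mol → 19460 g
% yield = 12600 / 19460 × 100 = 64.75 %

64.8 %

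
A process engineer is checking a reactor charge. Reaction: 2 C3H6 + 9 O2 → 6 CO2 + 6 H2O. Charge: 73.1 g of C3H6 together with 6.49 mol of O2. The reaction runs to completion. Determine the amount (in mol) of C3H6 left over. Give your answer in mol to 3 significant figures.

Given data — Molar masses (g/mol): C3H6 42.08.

0.295 mol

n(C3H6) = 73.10 / 42.08 = 1.737 mol
n(O2) = 6.490 mol
n/ν for C3H6 = 1.737/2 = 0.8685
n/ν for O2 = 6.490/9 = 0.7211
Smallest n/ν is O2 → limiting reagent.
C3H6 consumed = (2/9) × 6.490 = 1.442 mol
C3H6 remaining = 1.737 − 1.442 = 0.2950 mol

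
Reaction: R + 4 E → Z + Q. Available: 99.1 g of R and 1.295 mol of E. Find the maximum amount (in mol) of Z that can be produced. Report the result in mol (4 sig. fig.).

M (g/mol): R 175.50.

n(R) = 99.10 / 175.50 = 0.5647 mol
n(E) = 1.295 mol
n/ν for R = 0.5647/1 = 0.5647
n/ν for E = 1.295/4 = 0.3238
Smallest n/ν is E → limiting reagent.
n(Z) = (1/4) × 1.295 = 0.3238 mol

0.3238 mol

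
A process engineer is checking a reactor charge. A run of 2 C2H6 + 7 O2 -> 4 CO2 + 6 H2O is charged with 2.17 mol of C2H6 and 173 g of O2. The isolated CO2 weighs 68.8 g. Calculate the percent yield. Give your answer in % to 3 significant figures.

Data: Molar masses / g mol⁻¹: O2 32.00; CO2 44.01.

50.6 %

n(C2H6) = 2.170 mol
n(O2) = 173.0 / 32.00 = 5.406 mol
n/ν for C2H6 = 2.170/2 = 1.085
n/ν for O2 = 5.406/7 = 0.7723
Smallest n/ν is O2 → limiting reagent.
theoretical n(CO2) = (4/7) × 5.406 = 3.089 mol → 135.9 g
% yield = 68.8 / 135.9 × 100 = 50.63 %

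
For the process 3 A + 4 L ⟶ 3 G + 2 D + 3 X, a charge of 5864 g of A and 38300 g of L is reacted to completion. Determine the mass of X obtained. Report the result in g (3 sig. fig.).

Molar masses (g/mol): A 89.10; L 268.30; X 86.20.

n(A) = 5864 / 89.10 = 65.81 mol
n(L) = 38300 / 268.30 = 142.8 mol
n/ν → A: 21.94, L: 35.70; A is limiting.
n(X) = (3/3) × 65.81 = 65.81 mol
mass = 65.81 × 86.20 = 5673 g

5670 g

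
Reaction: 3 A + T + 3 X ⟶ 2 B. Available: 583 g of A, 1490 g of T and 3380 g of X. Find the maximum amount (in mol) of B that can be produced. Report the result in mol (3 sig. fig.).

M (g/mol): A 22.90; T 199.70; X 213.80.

10.5 mol

n(A) = 583.0 / 22.90 = 25.46 mol
n(T) = 1490 / 199.70 = 7.461 mol
n(X) = 3380 / 213.80 = 15.81 mol
n/ν → A: 8.487, T: 7.461, X: 5.270; X is limiting.
n(B) = (2/3) × 15.81 = 10.54 mol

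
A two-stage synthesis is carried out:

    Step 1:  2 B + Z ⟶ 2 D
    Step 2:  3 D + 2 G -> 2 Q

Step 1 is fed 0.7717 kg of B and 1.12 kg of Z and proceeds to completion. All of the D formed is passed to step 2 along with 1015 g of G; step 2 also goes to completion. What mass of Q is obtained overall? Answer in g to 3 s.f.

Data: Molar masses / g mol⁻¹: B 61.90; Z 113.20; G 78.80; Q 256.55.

2130 g

Step 1:
n(B) = 0.7717×1000 / 61.90 = 12.47 mol
n(Z) = 1.120×1000 / 113.20 = 9.894 mol
n/ν for B = 12.47/2 = 6.235
n/ν for Z = 9.894/1 = 9.894
Smallest n/ν is B → limiting reagent.
n(D) produced = (2/2) × 12.47 = 12.47 mol
Step 2:
n(D) available = 12.47 mol
n(G) = 1015 / 78.80 = 12.88 mol
n/ν for D = 12.47/3 = 4.157
n/ν for G = 12.88/2 = 6.440
Smallest n/ν is D → limiting reagent.
n(Q) = (2/3) × 12.47 = 8.313 mol
mass = 8.313 × 256.55 = 2133 g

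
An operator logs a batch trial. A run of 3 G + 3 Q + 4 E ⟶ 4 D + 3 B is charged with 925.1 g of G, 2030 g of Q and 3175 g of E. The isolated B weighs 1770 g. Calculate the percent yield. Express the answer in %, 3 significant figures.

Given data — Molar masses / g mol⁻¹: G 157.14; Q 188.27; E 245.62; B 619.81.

48.5 %

n(G) = 925.1 / 157.14 = 5.887 mol
n(Q) = 2030 / 188.27 = 10.78 mol
n(E) = 3175 / 245.62 = 12.93 mol
n/ν for G = 5.887/3 = 1.962
n/ν for Q = 10.78/3 = 3.593
n/ν for E = 12.93/4 = 3.233
Smallest n/ν is G → limiting reagent.
theoretical n(B) = (3/3) × 5.887 = 5.887 mol → 3649 g
% yield = 1770 / 3649 × 100 = 48.51 %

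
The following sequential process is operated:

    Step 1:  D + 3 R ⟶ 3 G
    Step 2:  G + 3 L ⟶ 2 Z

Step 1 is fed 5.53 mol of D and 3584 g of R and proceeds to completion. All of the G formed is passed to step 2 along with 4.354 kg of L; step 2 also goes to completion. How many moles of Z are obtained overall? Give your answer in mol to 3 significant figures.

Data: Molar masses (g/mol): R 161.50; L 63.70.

Step 1:
n(D) = 5.530 mol
n(R) = 3584 / 161.50 = 22.19 mol
n/ν → D: 5.530, R: 7.397; D is limiting.
n(G) produced = (3/1) × 5.530 = 16.59 mol
Step 2:
n(G) available = 16.59 mol
n(L) = 4.354×1000 / 63.70 = 68.35 mol
n/ν → G: 16.59, L: 22.78; G is limiting.
n(Z) = (2/1) × 16.59 = 33.18 mol

33.2 mol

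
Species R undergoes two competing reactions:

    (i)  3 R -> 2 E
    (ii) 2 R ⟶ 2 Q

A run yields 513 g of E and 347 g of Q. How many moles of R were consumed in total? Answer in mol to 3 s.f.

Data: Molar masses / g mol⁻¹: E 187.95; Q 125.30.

n(E) = 513 / 187.95 = 2.729 mol
n(Q) = 347 / 125.30 = 2.769 mol
n(R) via (i) = (3/2)×2.729 = 4.094 mol
n(R) via (ii) = (2/2)×2.769 = 2.769 mol
total n(R) = 4.094 + 2.769 = 6.863 mol

6.86 mol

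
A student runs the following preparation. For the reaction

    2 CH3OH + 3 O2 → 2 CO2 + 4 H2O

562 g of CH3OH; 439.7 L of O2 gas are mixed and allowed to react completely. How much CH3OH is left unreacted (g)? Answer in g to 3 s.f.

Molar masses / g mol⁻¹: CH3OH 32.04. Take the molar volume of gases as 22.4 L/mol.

143 g

n(CH3OH) = 562.0 / 32.04 = 17.54 mol
n(O2) = 439.7 / 22.4 = 19.63 mol
n/ν for CH3OH = 17.54/2 = 8.770
n/ν for O2 = 19.63/3 = 6.543
Smallest n/ν is O2 → limiting reagent.
CH3OH consumed = (2/3) × 19.63 = 13.09 mol
CH3OH remaining = 17.54 − 13.09 = 4.450 mol
mass = 4.450 × 32.04 = 142.6 g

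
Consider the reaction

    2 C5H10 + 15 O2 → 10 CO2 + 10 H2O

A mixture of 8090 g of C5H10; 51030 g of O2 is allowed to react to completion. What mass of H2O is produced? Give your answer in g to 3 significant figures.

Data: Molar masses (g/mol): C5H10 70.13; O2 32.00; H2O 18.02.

10400 g

n(C5H10) = 8090 / 70.13 = 115.4 mol
n(O2) = 51030 / 32.00 = 1595 mol
n/ν for C5H10 = 115.4/2 = 57.70
n/ν for O2 = 1595/15 = 106.3
Smallest n/ν is C5H10 → limiting reagent.
n(H2O) = (10/2) × 115.4 = 577.0 mol
mass = 577.0 × 18.02 = 10400 g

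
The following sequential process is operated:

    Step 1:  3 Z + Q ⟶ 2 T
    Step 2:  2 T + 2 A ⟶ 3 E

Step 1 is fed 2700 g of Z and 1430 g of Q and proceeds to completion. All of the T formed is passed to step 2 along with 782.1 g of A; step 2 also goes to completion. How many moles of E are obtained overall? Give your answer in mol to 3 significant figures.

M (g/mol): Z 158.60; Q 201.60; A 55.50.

Step 1:
n(Z) = 2700 / 158.60 = 17.02 mol
n(Q) = 1430 / 201.60 = 7.093 mol
n/ν for Z = 17.02/3 = 5.673
n/ν for Q = 7.093/1 = 7.093
Smallest n/ν is Z → limiting reagent.
n(T) produced = (2/3) × 17.02 = 11.35 mol
Step 2:
n(T) available = 11.35 mol
n(A) = 782.1 / 55.50 = 14.09 mol
n/ν for T = 11.35/2 = 5.675
n/ν for A = 14.09/2 = 7.045
Smallest n/ν is T → limiting reagent.
n(E) = (3/2) × 11.35 = 17.03 mol

17.0 mol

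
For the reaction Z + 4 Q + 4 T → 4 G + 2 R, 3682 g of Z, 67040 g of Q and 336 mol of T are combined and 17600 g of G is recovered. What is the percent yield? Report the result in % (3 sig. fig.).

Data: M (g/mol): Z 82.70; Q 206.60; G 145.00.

n(Z) = 3682 / 82.70 = 44.52 mol
n(Q) = 67040 / 206.60 = 324.5 mol
n(T) = 336.0 mol
n/ν for Z = 44.52/1 = 44.52
n/ν for Q = 324.5/4 = 81.13
n/ν for T = 336.0/4 = 84.00
Smallest n/ν is Z → limiting reagent.
theoretical n(G) = (4/1) × 44.52 = 178.1 mol → 25820 g
% yield = 17600 / 25820 × 100 = 68.16 %

68.2 %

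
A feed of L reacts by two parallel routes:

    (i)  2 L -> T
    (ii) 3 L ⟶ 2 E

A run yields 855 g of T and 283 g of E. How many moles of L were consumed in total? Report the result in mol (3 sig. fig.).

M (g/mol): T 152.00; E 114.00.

15.0 mol

n(T) = 855 / 152.00 = 5.625 mol
n(E) = 283 / 114.00 = 2.482 mol
n(L) via (i) = (2/1)×5.625 = 11.25 mol
n(L) via (ii) = (3/2)×2.482 = 3.723 mol
total n(L) = 11.25 + 3.723 = 14.97 mol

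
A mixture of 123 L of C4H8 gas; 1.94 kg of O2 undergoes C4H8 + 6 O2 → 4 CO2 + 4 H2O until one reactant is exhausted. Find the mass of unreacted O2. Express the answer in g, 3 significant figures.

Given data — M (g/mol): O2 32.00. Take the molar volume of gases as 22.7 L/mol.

n(C4H8) = 123.0 / 22.7 = 5.419 mol
n(O2) = 1.940×1000 / 32.00 = 60.63 mol
n/ν for C4H8 = 5.419/1 = 5.419
n/ν for O2 = 60.63/6 = 10.11
Smallest n/ν is C4H8 → limiting reagent.
O2 consumed = (6/1) × 5.419 = 32.51 mol
O2 remaining = 60.63 − 32.51 = 28.12 mol
mass = 28.12 × 32.00 = 899.8 g

900 g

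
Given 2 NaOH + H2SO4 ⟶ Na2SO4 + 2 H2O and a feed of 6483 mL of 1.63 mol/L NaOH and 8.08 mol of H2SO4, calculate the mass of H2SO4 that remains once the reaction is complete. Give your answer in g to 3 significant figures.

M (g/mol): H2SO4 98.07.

n(NaOH) = 1.63 × 6483/1000 = 10.57 mol
n(H2SO4) = 8.080 mol
n/ν for NaOH = 10.57/2 = 5.285
n/ν for H2SO4 = 8.080/1 = 8.080
Smallest n/ν is NaOH → limiting reagent.
H2SO4 consumed = (1/2) × 10.57 = 5.285 mol
H2SO4 remaining = 8.080 − 5.285 = 2.795 mol
mass = 2.795 × 98.07 = 274.1 g

274 g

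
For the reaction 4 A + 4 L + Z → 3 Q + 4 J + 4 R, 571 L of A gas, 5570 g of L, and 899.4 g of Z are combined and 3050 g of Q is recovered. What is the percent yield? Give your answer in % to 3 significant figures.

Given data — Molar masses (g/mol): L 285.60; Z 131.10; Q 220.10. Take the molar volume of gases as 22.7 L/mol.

94.7 %

n(A) = 571.0 / 22.7 = 25.15 mol
n(L) = 5570 / 285.60 = 19.50 mol
n(Z) = 899.4 / 131.10 = 6.860 mol
n/ν for A = 25.15/4 = 6.288
n/ν for L = 19.50/4 = 4.875
n/ν for Z = 6.860/1 = 6.860
Smallest n/ν is L → limiting reagent.
theoretical n(Q) = (3/4) × 19.50 = 14.63 mol → 3220 g
% yield = 3050 / 3220 × 100 = 94.72 %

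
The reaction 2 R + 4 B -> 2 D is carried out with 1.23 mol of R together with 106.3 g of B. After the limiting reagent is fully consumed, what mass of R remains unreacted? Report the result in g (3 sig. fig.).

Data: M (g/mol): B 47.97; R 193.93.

n(R) = 1.230 mol
n(B) = 106.3 / 47.97 = 2.216 mol
n/ν for R = 1.230/2 = 0.6150
n/ν for B = 2.216/4 = 0.5540
Smallest n/ν is B → limiting reagent.
R consumed = (2/4) × 2.216 = 1.108 mol
R remaining = 1.230 − 1.108 = 0.1220 mol
mass = 0.1220 × 193.93 = 23.66 g

23.7 g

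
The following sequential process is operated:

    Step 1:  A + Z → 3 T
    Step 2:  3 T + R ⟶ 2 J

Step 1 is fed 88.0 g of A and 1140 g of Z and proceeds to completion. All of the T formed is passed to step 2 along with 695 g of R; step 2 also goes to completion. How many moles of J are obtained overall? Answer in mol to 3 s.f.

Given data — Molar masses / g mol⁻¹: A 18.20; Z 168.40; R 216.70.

6.41 mol

Step 1:
n(A) = 88.00 / 18.20 = 4.835 mol
n(Z) = 1140 / 168.40 = 6.770 mol
n/ν → A: 4.835, Z: 6.770; A is limiting.
n(T) produced = (3/1) × 4.835 = 14.51 mol
Step 2:
n(T) available = 14.51 mol
n(R) = 695.0 / 216.70 = 3.207 mol
n/ν → T: 4.837, R: 3.207; R is limiting.
n(J) = (2/1) × 3.207 = 6.414 mol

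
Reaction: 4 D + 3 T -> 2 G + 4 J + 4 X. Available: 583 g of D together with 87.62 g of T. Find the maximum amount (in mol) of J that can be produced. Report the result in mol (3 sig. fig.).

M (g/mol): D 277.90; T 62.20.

1.88 mol

n(D) = 583.0 / 277.90 = 2.098 mol
n(T) = 87.62 / 62.20 = 1.409 mol
n/ν → D: 0.5245, T: 0.4697; T is limiting.
n(J) = (4/3) × 1.409 = 1.879 mol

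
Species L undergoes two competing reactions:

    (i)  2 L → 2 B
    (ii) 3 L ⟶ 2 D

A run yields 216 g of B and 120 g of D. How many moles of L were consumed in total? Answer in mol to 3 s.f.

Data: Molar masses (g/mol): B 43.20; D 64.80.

7.78 mol

n(B) = 216 / 43.20 = 5.000 mol
n(D) = 120 / 64.80 = 1.852 mol
n(L) via (i) = (2/2)×5.000 = 5.000 mol
n(L) via (ii) = (3/2)×1.852 = 2.778 mol
total n(L) = 5.000 + 2.778 = 7.778 mol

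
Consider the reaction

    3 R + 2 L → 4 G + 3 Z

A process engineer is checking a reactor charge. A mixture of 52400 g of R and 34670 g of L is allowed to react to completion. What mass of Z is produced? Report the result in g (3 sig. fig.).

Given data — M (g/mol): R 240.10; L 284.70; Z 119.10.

n(R) = 52400 / 240.10 = 218.2 mol
n(L) = 34670 / 284.70 = 121.8 mol
n/ν → R: 72.73, L: 60.90; L is limiting.
n(Z) = (3/2) × 121.8 = 182.7 mol
mass = 182.7 × 119.10 = 21760 g

21800 g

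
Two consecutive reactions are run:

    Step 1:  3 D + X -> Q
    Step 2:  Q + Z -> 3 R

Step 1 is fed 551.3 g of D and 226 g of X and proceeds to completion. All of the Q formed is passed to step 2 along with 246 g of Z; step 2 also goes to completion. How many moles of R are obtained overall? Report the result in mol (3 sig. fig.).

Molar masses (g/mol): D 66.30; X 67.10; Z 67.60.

Step 1:
n(D) = 551.3 / 66.30 = 8.315 mol
n(X) = 226.0 / 67.10 = 3.368 mol
n/ν for D = 8.315/3 = 2.772
n/ν for X = 3.368/1 = 3.368
Smallest n/ν is D → limiting reagent.
n(Q) produced = (1/3) × 8.315 = 2.772 mol
Step 2:
n(Q) available = 2.772 mol
n(Z) = 246.0 / 67.60 = 3.639 mol
n/ν for Q = 2.772/1 = 2.772
n/ν for Z = 3.639/1 = 3.639
Smallest n/ν is Q → limiting reagent.
n(R) = (3/1) × 2.772 = 8.316 mol

8.32 mol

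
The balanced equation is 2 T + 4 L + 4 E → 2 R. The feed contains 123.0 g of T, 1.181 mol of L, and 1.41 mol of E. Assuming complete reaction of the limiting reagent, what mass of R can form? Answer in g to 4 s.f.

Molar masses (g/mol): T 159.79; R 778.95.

n(T) = 123.0 / 159.79 = 0.7698 mol
n(L) = 1.181 mol
n(E) = 1.410 mol
n/ν for T = 0.7698/2 = 0.3849
n/ν for L = 1.181/4 = 0.2953
n/ν for E = 1.410/4 = 0.3525
Smallest n/ν is L → limiting reagent.
n(R) = (2/4) × 1.181 = 0.5905 mol
mass = 0.5905 × 778.95 = 460.0 g

460.0 g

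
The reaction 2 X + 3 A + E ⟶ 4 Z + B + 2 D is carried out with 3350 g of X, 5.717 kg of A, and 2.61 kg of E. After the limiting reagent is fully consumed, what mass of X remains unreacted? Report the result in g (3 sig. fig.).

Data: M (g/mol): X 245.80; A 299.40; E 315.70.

n(X) = 3350 / 245.80 = 13.63 mol
n(A) = 5.717×1000 / 299.40 = 19.09 mol
n(E) = 2.610×1000 / 315.70 = 8.267 mol
n/ν for X = 13.63/2 = 6.815
n/ν for A = 19.09/3 = 6.363
n/ν for E = 8.267/1 = 8.267
Smallest n/ν is A → limiting reagent.
X consumed = (2/3) × 19.09 = 12.73 mol
X remaining = 13.63 − 12.73 = 0.9000 mol
mass = 0.9000 × 245.80 = 221.2 g

221 g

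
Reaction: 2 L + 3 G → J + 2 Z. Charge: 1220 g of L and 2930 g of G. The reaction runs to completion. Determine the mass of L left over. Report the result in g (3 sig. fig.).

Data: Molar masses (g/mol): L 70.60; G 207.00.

n(L) = 1220 / 70.60 = 17.28 mol
n(G) = 2930 / 207.00 = 14.15 mol
n/ν → L: 8.640, G: 4.717; G is limiting.
L consumed = (2/3) × 14.15 = 9.433 mol
L remaining = 17.28 − 9.433 = 7.847 mol
mass = 7.847 × 70.60 = 554.0 g

554 g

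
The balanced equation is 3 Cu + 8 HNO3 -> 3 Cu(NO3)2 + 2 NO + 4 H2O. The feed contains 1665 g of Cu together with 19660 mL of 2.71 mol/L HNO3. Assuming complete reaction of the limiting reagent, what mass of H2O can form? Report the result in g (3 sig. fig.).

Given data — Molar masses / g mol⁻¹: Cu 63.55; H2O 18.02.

480 g

n(Cu) = 1665 / 63.55 = 26.20 mol
n(HNO3) = 2.71 × 19660/1000 = 53.28 mol
n/ν for Cu = 26.20/3 = 8.733
n/ν for HNO3 = 53.28/8 = 6.660
Smallest n/ν is HNO3 → limiting reagent.
n(H2O) = (4/8) × 53.28 = 26.64 mol
mass = 26.64 × 18.02 = 480.1 g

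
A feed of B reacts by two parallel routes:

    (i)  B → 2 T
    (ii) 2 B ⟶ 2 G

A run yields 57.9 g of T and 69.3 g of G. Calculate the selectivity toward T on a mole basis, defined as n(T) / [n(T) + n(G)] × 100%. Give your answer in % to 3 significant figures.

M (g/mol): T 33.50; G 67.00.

62.6 %

n(T) = 57.9 / 33.50 = 1.728 mol
n(G) = 69.3 / 67.00 = 1.034 mol
selectivity = 1.728/(1.728+1.034) × 100 = 62.56 %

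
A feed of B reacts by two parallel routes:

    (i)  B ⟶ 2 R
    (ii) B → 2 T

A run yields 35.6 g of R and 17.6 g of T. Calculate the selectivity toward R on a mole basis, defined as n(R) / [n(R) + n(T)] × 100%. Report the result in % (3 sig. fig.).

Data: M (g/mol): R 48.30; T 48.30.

n(R) = 35.6 / 48.30 = 0.7371 mol
n(T) = 17.6 / 48.30 = 0.3644 mol
selectivity = 0.7371/(0.7371+0.3644) × 100 = 66.92 %

66.9 %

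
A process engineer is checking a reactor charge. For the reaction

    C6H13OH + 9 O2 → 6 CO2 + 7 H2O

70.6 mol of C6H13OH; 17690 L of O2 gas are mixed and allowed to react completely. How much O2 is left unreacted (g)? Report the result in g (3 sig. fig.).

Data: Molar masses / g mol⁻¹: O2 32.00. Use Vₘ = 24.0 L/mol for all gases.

3250 g

n(C6H13OH) = 70.60 mol
n(O2) = 17690 / 24.0 = 737.1 mol
n/ν → C6H13OH: 70.60, O2: 81.90; C6H13OH is limiting.
O2 consumed = (9/1) × 70.60 = 635.4 mol
O2 remaining = 737.1 − 635.4 = 101.7 mol
mass = 101.7 × 32.00 = 3254 g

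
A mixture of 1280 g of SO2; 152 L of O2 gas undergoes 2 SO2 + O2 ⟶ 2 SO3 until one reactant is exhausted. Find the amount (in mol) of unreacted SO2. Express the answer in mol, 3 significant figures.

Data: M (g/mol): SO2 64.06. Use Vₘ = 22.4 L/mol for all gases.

6.41 mol

n(SO2) = 1280 / 64.06 = 19.98 mol
n(O2) = 152.0 / 22.4 = 6.786 mol
n/ν for SO2 = 19.98/2 = 9.990
n/ν for O2 = 6.786/1 = 6.786
Smallest n/ν is O2 → limiting reagent.
SO2 consumed = (2/1) × 6.786 = 13.57 mol
SO2 remaining = 19.98 − 13.57 = 6.410 mol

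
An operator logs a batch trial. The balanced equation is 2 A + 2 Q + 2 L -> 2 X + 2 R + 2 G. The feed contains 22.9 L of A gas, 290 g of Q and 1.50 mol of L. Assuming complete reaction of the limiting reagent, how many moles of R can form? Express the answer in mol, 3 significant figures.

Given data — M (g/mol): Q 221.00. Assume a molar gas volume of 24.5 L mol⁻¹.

n(A) = 22.90 / 24.5 = 0.9347 mol
n(Q) = 290.0 / 221.00 = 1.312 mol
n(L) = 1.500 mol
n/ν for A = 0.9347/2 = 0.4674
n/ν for Q = 1.312/2 = 0.6560
n/ν for L = 1.500/2 = 0.7500
Smallest n/ν is A → limiting reagent.
n(R) = (2/2) × 0.9347 = 0.9347 mol

0.935 mol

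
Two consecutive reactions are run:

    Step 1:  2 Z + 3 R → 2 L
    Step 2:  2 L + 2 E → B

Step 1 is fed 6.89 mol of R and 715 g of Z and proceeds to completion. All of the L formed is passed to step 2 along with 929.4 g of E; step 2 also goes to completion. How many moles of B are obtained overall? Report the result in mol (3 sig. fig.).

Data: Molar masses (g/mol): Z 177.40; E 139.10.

2.02 mol

Step 1:
n(R) = 6.890 mol
n(Z) = 715.0 / 177.40 = 4.030 mol
n/ν for R = 6.890/3 = 2.297
n/ν for Z = 4.030/2 = 2.015
Smallest n/ν is Z → limiting reagent.
n(L) produced = (2/2) × 4.030 = 4.030 mol
Step 2:
n(L) available = 4.030 mol
n(E) = 929.4 / 139.10 = 6.682 mol
n/ν for L = 4.030/2 = 2.015
n/ν for E = 6.682/2 = 3.341
Smallest n/ν is L → limiting reagent.
n(B) = (1/2) × 4.030 = 2.015 mol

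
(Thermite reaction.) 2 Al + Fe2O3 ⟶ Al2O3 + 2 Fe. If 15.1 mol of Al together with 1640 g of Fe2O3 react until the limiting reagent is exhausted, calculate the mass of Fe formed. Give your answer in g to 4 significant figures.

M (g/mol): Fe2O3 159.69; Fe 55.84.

n(Al) = 15.10 mol
n(Fe2O3) = 1640 / 159.69 = 10.27 mol
n/ν → Al: 7.550, Fe2O3: 10.27; Al is limiting.
n(Fe) = (2/2) × 15.10 = 15.10 mol
mass = 15.10 × 55.84 = 843.2 g

843.2 g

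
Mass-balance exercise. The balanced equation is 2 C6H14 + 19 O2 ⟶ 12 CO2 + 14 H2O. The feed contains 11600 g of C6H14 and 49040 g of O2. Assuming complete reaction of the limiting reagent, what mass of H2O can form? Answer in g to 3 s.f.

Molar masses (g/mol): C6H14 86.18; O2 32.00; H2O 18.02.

n(C6H14) = 11600 / 86.18 = 134.6 mol
n(O2) = 49040 / 32.00 = 1533 mol
n/ν for C6H14 = 134.6/2 = 67.30
n/ν for O2 = 1533/19 = 80.68
Smallest n/ν is C6H14 → limiting reagent.
n(H2O) = (14/2) × 134.6 = 942.2 mol
mass = 942.2 × 18.02 = 16980 g

17000 g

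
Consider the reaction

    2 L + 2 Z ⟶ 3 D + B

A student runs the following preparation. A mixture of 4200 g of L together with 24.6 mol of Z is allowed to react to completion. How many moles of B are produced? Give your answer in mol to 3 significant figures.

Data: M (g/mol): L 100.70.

12.3 mol

n(L) = 4200 / 100.70 = 41.71 mol
n(Z) = 24.60 mol
n/ν for L = 41.71/2 = 20.86
n/ν for Z = 24.60/2 = 12.30
Smallest n/ν is Z → limiting reagent.
n(B) = (1/2) × 24.60 = 12.30 mol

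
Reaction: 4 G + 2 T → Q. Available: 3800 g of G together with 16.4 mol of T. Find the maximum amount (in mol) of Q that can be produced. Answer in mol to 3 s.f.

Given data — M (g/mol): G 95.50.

8.20 mol

n(G) = 3800 / 95.50 = 39.79 mol
n(T) = 16.40 mol
n/ν → G: 9.948, T: 8.200; T is limiting.
n(Q) = (1/2) × 16.40 = 8.200 mol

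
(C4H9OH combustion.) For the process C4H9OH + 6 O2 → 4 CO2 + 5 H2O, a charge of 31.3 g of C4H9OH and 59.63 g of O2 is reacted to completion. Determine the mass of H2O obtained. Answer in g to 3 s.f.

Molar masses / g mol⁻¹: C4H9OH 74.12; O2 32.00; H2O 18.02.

28.0 g

n(C4H9OH) = 31.30 / 74.12 = 0.4223 mol
n(O2) = 59.63 / 32.00 = 1.863 mol
n/ν → C4H9OH: 0.4223, O2: 0.3105; O2 is limiting.
n(H2O) = (5/6) × 1.863 = 1.553 mol
mass = 1.553 × 18.02 = 27.99 g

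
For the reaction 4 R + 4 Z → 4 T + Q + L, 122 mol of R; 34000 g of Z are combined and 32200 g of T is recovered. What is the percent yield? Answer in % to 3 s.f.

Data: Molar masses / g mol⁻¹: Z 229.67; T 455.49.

n(R) = 122.0 mol
n(Z) = 34000 / 229.67 = 148.0 mol
n/ν for R = 122.0/4 = 30.50
n/ν for Z = 148.0/4 = 37.00
Smallest n/ν is R → limiting reagent.
theoretical n(T) = (4/4) × 122.0 = 122.0 mol → 55570 g
% yield = 32200 / 55570 × 100 = 57.94 %

57.9 %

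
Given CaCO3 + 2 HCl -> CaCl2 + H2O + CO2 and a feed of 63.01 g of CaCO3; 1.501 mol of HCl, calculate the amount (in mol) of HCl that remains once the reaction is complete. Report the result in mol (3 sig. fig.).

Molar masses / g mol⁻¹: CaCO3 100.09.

0.242 mol

n(CaCO3) = 63.01 / 100.09 = 0.6295 mol
n(HCl) = 1.501 mol
n/ν → CaCO3: 0.6295, HCl: 0.7505; CaCO3 is limiting.
HCl consumed = (2/1) × 0.6295 = 1.259 mol
HCl remaining = 1.501 − 1.259 = 0.2420 mol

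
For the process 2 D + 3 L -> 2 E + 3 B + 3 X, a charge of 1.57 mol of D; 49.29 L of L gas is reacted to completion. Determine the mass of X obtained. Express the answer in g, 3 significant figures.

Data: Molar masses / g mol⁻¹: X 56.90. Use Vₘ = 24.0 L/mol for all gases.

n(D) = 1.570 mol
n(L) = 49.29 / 24.0 = 2.054 mol
n/ν for D = 1.570/2 = 0.7850
n/ν for L = 2.054/3 = 0.6847
Smallest n/ν is L → limiting reagent.
n(X) = (3/3) × 2.054 = 2.054 mol
mass = 2.054 × 56.90 = 116.9 g

117 g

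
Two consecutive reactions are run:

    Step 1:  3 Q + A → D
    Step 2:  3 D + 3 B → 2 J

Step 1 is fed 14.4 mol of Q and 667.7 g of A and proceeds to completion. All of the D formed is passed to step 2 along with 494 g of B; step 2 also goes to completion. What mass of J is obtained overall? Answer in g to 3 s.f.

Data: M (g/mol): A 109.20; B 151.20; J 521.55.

Step 1:
n(Q) = 14.40 mol
n(A) = 667.7 / 109.20 = 6.114 mol
n/ν for Q = 14.40/3 = 4.800
n/ν for A = 6.114/1 = 6.114
Smallest n/ν is Q → limiting reagent.
n(D) produced = (1/3) × 14.40 = 4.800 mol
Step 2:
n(D) available = 4.800 mol
n(B) = 494.0 / 151.20 = 3.267 mol
n/ν for D = 4.800/3 = 1.600
n/ν for B = 3.267/3 = 1.089
Smallest n/ν is B → limiting reagent.
n(J) = (2/3) × 3.267 = 2.178 mol
mass = 2.178 × 521.55 = 1136 g

1140 g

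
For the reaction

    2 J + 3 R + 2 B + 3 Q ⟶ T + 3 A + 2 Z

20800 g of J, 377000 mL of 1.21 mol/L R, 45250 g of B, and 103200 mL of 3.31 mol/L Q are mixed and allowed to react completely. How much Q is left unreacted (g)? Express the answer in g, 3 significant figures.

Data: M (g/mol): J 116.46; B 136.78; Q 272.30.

20100 g

n(J) = 20800 / 116.46 = 178.6 mol
n(R) = 1.21 × 377000/1000 = 456.2 mol
n(B) = 45250 / 136.78 = 330.8 mol
n(Q) = 3.31 × 103200/1000 = 341.6 mol
n/ν → J: 89.30, R: 152.1, B: 165.4, Q: 113.9; J is limiting.
Q consumed = (3/2) × 178.6 = 267.9 mol
Q remaining = 341.6 − 267.9 = 73.70 mol
mass = 73.70 × 272.30 = 20070 g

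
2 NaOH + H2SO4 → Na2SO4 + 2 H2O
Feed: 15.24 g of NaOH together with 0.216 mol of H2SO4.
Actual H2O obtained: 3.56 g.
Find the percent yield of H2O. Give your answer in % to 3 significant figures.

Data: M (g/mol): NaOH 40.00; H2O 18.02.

51.9 %

n(NaOH) = 15.24 / 40.00 = 0.3810 mol
n(H2SO4) = 0.2160 mol
n/ν → NaOH: 0.1905, H2SO4: 0.2160; NaOH is limiting.
theoretical n(H2O) = (2/2) × 0.3810 = 0.3810 mol → 6.866 g
% yield = 3.56 / 6.866 × 100 = 51.85 %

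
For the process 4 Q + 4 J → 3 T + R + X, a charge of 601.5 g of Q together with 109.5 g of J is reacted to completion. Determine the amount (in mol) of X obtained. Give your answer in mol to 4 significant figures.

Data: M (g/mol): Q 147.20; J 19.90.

n(Q) = 601.5 / 147.20 = 4.086 mol
n(J) = 109.5 / 19.90 = 5.503 mol
n/ν for Q = 4.086/4 = 1.022
n/ν for J = 5.503/4 = 1.376
Smallest n/ν is Q → limiting reagent.
n(X) = (1/4) × 4.086 = 1.022 mol

1.022 mol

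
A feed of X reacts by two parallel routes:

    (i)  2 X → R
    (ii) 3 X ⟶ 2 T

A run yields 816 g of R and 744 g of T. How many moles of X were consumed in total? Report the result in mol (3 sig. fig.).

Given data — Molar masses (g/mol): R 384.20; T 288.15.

n(R) = 816 / 384.20 = 2.124 mol
n(T) = 744 / 288.15 = 2.582 mol
n(X) via (i) = (2/1)×2.124 = 4.248 mol
n(X) via (ii) = (3/2)×2.582 = 3.873 mol
total n(X) = 4.248 + 3.873 = 8.121 mol

8.12 mol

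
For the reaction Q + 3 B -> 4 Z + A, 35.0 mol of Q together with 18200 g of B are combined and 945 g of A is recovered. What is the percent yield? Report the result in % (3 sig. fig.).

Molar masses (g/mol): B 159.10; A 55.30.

48.8 %

n(Q) = 35.00 mol
n(B) = 18200 / 159.10 = 114.4 mol
n/ν for Q = 35.00/1 = 35.00
n/ν for B = 114.4/3 = 38.13
Smallest n/ν is Q → limiting reagent.
theoretical n(A) = (1/1) × 35.00 = 35.00 mol → 1936 g
% yield = 945 / 1936 × 100 = 48.81 %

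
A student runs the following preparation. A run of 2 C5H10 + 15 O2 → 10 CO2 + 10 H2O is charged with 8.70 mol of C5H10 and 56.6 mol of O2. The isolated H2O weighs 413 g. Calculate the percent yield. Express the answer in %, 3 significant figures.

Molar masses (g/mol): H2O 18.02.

60.7 %

n(C5H10) = 8.700 mol
n(O2) = 56.60 mol
n/ν for C5H10 = 8.700/2 = 4.350
n/ν for O2 = 56.60/15 = 3.773
Smallest n/ν is O2 → limiting reagent.
theoretical n(H2O) = (10/15) × 56.60 = 37.73 mol → 679.9 g
% yield = 413 / 679.9 × 100 = 60.74 %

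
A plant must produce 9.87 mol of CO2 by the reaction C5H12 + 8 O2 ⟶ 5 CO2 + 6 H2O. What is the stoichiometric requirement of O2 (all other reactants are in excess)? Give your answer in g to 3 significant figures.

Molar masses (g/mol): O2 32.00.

n(CO2) = 9.870 mol
n(O2) = (8/5) × 9.870 = 15.79 mol
mass = 15.79 × 32.00 = 505.3 g

505 g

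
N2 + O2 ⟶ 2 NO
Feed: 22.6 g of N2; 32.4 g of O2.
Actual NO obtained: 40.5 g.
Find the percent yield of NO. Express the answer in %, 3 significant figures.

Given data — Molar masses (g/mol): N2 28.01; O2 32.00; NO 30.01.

83.6 %

n(N2) = 22.60 / 28.01 = 0.8069 mol
n(O2) = 32.40 / 32.00 = 1.013 mol
n/ν for N2 = 0.8069/1 = 0.8069
n/ν for O2 = 1.013/1 = 1.013
Smallest n/ν is N2 → limiting reagent.
theoretical n(NO) = (2/1) × 0.8069 = 1.614 mol → 48.44 g
% yield = 40.5 / 48.44 × 100 = 83.61 %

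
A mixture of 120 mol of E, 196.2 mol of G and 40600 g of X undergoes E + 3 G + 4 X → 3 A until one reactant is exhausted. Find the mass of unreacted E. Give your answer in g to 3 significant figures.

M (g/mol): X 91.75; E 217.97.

11900 g

n(E) = 120.0 mol
n(G) = 196.2 mol
n(X) = 40600 / 91.75 = 442.5 mol
n/ν for E = 120.0/1 = 120.0
n/ν for G = 196.2/3 = 65.40
n/ν for X = 442.5/4 = 110.6
Smallest n/ν is G → limiting reagent.
E consumed = (1/3) × 196.2 = 65.40 mol
E remaining = 120.0 − 65.40 = 54.60 mol
mass = 54.60 × 217.97 = 11900 g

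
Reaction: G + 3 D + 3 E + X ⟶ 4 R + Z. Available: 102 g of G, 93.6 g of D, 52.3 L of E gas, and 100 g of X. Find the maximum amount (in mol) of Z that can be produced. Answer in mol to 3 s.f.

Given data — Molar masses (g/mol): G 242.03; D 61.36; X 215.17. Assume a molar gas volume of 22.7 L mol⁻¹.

0.421 mol

n(G) = 102.0 / 242.03 = 0.4214 mol
n(D) = 93.60 / 61.36 = 1.525 mol
n(E) = 52.30 / 22.7 = 2.304 mol
n(X) = 100.0 / 215.17 = 0.4647 mol
n/ν → G: 0.4214, D: 0.5083, E: 0.7680, X: 0.4647; G is limiting.
n(Z) = (1/1) × 0.4214 = 0.4214 mol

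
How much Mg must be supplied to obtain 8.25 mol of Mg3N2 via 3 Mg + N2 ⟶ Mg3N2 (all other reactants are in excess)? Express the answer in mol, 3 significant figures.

n(Mg3N2) = 8.250 mol
n(Mg) = (3/1) × 8.250 = 24.75 mol

24.8 mol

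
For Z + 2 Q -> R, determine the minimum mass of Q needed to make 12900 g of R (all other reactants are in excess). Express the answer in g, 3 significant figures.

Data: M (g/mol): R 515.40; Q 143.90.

n(R) = 12900 / 515.40 = 25.03 mol
n(Q) = (2/1) × 25.03 = 50.06 mol
mass = 50.06 × 143.90 = 7204 g

7200 g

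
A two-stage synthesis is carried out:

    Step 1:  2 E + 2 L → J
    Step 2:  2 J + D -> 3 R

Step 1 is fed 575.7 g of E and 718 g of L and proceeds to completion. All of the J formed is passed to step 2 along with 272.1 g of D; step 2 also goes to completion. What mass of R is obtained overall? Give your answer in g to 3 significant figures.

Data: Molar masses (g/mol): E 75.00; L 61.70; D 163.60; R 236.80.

1180 g

Step 1:
n(E) = 575.7 / 75.00 = 7.676 mol
n(L) = 718.0 / 61.70 = 11.64 mol
n/ν → E: 3.838, L: 5.820; E is limiting.
n(J) produced = (1/2) × 7.676 = 3.838 mol
Step 2:
n(J) available = 3.838 mol
n(D) = 272.1 / 163.60 = 1.663 mol
n/ν → J: 1.919, D: 1.663; D is limiting.
n(R) = (3/1) × 1.663 = 4.989 mol
mass = 4.989 × 236.80 = 1181 g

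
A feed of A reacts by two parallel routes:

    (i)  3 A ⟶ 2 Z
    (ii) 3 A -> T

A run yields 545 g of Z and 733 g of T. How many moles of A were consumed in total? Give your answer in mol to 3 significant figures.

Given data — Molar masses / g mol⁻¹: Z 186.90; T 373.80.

10.3 mol

n(Z) = 545 / 186.90 = 2.916 mol
n(T) = 733 / 373.80 = 1.961 mol
n(A) via (i) = (3/2)×2.916 = 4.374 mol
n(A) via (ii) = (3/1)×1.961 = 5.883 mol
total n(A) = 4.374 + 5.883 = 10.26 mol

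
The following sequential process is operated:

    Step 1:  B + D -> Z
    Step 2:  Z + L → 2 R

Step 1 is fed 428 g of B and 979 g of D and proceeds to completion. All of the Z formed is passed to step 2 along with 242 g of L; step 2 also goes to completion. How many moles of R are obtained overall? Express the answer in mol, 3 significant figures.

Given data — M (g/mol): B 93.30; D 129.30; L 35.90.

9.17 mol

Step 1:
n(B) = 428.0 / 93.30 = 4.587 mol
n(D) = 979.0 / 129.30 = 7.572 mol
n/ν for B = 4.587/1 = 4.587
n/ν for D = 7.572/1 = 7.572
Smallest n/ν is B → limiting reagent.
n(Z) produced = (1/1) × 4.587 = 4.587 mol
Step 2:
n(Z) available = 4.587 mol
n(L) = 242.0 / 35.90 = 6.741 mol
n/ν for Z = 4.587/1 = 4.587
n/ν for L = 6.741/1 = 6.741
Smallest n/ν is Z → limiting reagent.
n(R) = (2/1) × 4.587 = 9.174 mol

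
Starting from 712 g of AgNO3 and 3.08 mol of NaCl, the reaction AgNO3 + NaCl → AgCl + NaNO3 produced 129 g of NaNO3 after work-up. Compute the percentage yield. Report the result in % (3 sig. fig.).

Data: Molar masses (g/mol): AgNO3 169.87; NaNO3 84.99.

49.3 %

n(AgNO3) = 712.0 / 169.87 = 4.191 mol
n(NaCl) = 3.080 mol
n/ν for AgNO3 = 4.191/1 = 4.191
n/ν for NaCl = 3.080/1 = 3.080
Smallest n/ν is NaCl → limiting reagent.
theoretical n(NaNO3) = (1/1) × 3.080 = 3.080 mol → 261.8 g
% yield = 129 / 261.8 × 100 = 49.27 %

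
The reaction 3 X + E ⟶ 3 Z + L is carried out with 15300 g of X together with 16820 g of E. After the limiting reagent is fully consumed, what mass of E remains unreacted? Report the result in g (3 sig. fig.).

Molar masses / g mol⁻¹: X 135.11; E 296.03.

5650 g

n(X) = 15300 / 135.11 = 113.2 mol
n(E) = 16820 / 296.03 = 56.82 mol
n/ν for X = 113.2/3 = 37.73
n/ν for E = 56.82/1 = 56.82
Smallest n/ν is X → limiting reagent.
E consumed = (1/3) × 113.2 = 37.73 mol
E remaining = 56.82 − 37.73 = 19.09 mol
mass = 19.09 × 296.03 = 5651 g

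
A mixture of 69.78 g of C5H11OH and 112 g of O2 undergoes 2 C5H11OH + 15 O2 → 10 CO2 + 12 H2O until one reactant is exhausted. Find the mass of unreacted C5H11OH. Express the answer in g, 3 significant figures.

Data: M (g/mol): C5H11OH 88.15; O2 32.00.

n(C5H11OH) = 69.78 / 88.15 = 0.7916 mol
n(O2) = 112.0 / 32.00 = 3.500 mol
n/ν for C5H11OH = 0.7916/2 = 0.3958
n/ν for O2 = 3.500/15 = 0.2333
Smallest n/ν is O2 → limiting reagent.
C5H11OH consumed = (2/15) × 3.500 = 0.4667 mol
C5H11OH remaining = 0.7916 − 0.4667 = 0.3249 mol
mass = 0.3249 × 88.15 = 28.64 g

28.6 g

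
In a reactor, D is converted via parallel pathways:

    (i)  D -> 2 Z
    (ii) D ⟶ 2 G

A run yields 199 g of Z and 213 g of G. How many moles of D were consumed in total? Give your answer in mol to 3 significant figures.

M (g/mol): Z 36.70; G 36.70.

5.61 mol

n(Z) = 199 / 36.70 = 5.422 mol
n(G) = 213 / 36.70 = 5.804 mol
n(D) via (i) = (1/2)×5.422 = 2.711 mol
n(D) via (ii) = (1/2)×5.804 = 2.902 mol
total n(D) = 2.711 + 2.902 = 5.613 mol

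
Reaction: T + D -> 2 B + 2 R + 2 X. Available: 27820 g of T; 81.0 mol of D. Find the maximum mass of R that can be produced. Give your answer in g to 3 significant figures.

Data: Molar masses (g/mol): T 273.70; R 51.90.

n(T) = 27820 / 273.70 = 101.6 mol
n(D) = 81.00 mol
n/ν for T = 101.6/1 = 101.6
n/ν for D = 81.00/1 = 81.00
Smallest n/ν is D → limiting reagent.
n(R) = (2/1) × 81.00 = 162.0 mol
mass = 162.0 × 51.90 = 8408 g

8410 g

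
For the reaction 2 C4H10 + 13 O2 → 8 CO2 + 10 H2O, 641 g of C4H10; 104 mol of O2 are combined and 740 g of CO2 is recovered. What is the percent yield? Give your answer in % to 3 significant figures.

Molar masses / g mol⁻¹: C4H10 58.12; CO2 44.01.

n(C4H10) = 641.0 / 58.12 = 11.03 mol
n(O2) = 104.0 mol
n/ν → C4H10: 5.515, O2: 8.000; C4H10 is limiting.
theoretical n(CO2) = (8/2) × 11.03 = 44.12 mol → 1942 g
% yield = 740 / 1942 × 100 = 38.11 %

38.1 %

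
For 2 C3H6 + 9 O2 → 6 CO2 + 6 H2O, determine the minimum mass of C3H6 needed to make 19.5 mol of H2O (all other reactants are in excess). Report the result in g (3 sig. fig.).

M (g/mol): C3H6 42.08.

n(H2O) = 19.50 mol
n(C3H6) = (2/6) × 19.50 = 6.500 mol
mass = 6.500 × 42.08 = 273.5 g

274 g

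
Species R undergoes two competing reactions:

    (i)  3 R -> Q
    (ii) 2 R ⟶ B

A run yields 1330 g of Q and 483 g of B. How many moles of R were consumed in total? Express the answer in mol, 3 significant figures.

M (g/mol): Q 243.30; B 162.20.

n(Q) = 1330 / 243.30 = 5.467 mol
n(B) = 483 / 162.20 = 2.978 mol
n(R) via (i) = (3/1)×5.467 = 16.40 mol
n(R) via (ii) = (2/1)×2.978 = 5.956 mol
total n(R) = 16.40 + 5.956 = 22.36 mol

22.4 mol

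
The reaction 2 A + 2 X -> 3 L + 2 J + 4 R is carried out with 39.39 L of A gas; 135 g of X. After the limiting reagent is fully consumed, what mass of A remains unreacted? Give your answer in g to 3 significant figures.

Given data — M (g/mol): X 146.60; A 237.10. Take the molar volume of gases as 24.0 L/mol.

n(A) = 39.39 / 24.0 = 1.641 mol
n(X) = 135.0 / 146.60 = 0.9209 mol
n/ν for A = 1.641/2 = 0.8205
n/ν for X = 0.9209/2 = 0.4605
Smallest n/ν is X → limiting reagent.
A consumed = (2/2) × 0.9209 = 0.9209 mol
A remaining = 1.641 − 0.9209 = 0.7201 mol
mass = 0.7201 × 237.10 = 170.7 g

171 g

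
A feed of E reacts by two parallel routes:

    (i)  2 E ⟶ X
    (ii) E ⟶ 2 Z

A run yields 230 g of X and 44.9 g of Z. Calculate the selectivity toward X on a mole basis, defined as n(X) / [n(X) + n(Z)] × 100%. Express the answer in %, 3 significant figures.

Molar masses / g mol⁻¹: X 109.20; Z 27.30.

56.2 %

n(X) = 230 / 109.20 = 2.106 mol
n(Z) = 44.9 / 27.30 = 1.645 mol
selectivity = 2.106/(2.106+1.645) × 100 = 56.15 %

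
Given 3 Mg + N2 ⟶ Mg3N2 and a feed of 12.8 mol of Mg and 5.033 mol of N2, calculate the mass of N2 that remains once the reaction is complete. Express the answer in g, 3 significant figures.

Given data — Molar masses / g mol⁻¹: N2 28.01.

21.5 g

n(Mg) = 12.80 mol
n(N2) = 5.033 mol
n/ν → Mg: 4.267, N2: 5.033; Mg is limiting.
N2 consumed = (1/3) × 12.80 = 4.267 mol
N2 remaining = 5.033 − 4.267 = 0.7660 mol
mass = 0.7660 × 28.01 = 21.46 g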